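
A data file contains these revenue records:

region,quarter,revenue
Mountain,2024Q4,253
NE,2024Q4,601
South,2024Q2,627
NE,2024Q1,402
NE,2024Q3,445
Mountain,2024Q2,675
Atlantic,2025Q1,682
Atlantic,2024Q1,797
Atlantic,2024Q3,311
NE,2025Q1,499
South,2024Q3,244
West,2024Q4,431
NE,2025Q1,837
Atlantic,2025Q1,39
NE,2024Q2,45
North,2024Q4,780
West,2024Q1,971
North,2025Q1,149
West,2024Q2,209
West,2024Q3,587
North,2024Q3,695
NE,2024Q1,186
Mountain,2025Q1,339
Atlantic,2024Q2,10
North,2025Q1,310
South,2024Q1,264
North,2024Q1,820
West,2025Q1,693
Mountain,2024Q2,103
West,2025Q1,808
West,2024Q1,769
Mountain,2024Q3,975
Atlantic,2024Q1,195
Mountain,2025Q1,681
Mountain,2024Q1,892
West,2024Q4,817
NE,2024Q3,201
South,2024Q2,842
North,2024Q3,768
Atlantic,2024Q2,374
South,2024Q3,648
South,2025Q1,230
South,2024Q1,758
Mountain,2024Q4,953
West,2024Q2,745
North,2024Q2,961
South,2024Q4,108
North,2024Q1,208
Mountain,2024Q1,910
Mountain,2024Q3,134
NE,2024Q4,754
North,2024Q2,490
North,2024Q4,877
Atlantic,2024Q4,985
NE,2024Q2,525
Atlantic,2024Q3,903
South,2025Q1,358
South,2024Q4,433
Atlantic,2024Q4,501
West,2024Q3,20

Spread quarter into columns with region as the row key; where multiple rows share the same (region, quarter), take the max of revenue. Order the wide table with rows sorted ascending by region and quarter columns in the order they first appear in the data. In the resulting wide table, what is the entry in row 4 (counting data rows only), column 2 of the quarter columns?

With rows sorted ascending by region, row 4 is region=North. quarter columns in first-appearance order: 2024Q4, 2024Q2, 2024Q1, 2024Q3, 2025Q1; column 2 is 2024Q2.
Long rows with region=North, quarter=2024Q2: max(961, 490) = 961.

961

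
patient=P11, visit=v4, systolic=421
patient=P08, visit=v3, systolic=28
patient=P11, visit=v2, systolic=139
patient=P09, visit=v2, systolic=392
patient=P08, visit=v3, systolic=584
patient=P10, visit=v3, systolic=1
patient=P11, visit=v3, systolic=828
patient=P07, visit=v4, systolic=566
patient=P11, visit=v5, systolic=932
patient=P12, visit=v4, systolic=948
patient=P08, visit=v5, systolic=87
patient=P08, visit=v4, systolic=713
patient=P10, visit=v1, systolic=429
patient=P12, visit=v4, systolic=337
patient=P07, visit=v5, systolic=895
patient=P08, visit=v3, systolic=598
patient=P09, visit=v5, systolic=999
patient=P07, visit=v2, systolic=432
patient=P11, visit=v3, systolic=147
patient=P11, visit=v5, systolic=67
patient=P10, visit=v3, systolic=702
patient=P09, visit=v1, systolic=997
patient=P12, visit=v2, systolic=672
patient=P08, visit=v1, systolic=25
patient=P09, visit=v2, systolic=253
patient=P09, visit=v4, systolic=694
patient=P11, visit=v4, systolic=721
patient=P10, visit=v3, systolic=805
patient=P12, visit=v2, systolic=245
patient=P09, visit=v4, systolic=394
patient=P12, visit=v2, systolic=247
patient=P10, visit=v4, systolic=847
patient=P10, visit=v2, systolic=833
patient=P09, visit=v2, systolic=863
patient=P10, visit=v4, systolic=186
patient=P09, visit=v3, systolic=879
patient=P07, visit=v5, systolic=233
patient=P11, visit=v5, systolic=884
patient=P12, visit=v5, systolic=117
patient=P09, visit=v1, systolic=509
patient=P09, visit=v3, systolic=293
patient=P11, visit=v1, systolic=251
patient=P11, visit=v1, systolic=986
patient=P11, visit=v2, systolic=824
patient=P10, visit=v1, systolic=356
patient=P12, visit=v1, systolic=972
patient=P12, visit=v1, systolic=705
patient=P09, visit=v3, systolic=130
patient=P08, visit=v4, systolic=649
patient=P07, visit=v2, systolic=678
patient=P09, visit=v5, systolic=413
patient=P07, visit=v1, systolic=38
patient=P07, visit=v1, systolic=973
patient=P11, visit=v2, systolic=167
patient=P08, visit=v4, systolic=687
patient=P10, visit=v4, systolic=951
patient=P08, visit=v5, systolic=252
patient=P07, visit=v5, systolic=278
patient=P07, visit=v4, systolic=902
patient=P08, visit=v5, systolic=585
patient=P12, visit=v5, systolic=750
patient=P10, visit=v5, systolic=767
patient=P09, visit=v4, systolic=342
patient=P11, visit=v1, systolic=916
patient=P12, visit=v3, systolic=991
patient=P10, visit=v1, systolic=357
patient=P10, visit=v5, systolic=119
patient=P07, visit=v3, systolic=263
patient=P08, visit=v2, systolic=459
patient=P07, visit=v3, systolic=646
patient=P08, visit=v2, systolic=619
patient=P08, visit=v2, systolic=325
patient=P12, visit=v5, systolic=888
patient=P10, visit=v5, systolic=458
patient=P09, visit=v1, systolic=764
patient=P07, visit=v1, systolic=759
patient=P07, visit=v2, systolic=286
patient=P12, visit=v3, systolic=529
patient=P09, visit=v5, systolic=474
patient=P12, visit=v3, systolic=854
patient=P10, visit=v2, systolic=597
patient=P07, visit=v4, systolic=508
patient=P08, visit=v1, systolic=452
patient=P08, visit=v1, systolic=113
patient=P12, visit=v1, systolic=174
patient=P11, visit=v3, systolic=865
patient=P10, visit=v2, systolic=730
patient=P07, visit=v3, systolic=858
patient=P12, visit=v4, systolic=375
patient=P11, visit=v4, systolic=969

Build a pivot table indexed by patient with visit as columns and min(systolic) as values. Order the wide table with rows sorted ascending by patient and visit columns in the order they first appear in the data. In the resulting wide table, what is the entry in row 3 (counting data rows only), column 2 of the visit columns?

With rows sorted ascending by patient, row 3 is patient=P09. visit columns in first-appearance order: v4, v3, v2, v5, v1; column 2 is v3.
Long rows with patient=P09, visit=v3: min(879, 293, 130) = 130.

130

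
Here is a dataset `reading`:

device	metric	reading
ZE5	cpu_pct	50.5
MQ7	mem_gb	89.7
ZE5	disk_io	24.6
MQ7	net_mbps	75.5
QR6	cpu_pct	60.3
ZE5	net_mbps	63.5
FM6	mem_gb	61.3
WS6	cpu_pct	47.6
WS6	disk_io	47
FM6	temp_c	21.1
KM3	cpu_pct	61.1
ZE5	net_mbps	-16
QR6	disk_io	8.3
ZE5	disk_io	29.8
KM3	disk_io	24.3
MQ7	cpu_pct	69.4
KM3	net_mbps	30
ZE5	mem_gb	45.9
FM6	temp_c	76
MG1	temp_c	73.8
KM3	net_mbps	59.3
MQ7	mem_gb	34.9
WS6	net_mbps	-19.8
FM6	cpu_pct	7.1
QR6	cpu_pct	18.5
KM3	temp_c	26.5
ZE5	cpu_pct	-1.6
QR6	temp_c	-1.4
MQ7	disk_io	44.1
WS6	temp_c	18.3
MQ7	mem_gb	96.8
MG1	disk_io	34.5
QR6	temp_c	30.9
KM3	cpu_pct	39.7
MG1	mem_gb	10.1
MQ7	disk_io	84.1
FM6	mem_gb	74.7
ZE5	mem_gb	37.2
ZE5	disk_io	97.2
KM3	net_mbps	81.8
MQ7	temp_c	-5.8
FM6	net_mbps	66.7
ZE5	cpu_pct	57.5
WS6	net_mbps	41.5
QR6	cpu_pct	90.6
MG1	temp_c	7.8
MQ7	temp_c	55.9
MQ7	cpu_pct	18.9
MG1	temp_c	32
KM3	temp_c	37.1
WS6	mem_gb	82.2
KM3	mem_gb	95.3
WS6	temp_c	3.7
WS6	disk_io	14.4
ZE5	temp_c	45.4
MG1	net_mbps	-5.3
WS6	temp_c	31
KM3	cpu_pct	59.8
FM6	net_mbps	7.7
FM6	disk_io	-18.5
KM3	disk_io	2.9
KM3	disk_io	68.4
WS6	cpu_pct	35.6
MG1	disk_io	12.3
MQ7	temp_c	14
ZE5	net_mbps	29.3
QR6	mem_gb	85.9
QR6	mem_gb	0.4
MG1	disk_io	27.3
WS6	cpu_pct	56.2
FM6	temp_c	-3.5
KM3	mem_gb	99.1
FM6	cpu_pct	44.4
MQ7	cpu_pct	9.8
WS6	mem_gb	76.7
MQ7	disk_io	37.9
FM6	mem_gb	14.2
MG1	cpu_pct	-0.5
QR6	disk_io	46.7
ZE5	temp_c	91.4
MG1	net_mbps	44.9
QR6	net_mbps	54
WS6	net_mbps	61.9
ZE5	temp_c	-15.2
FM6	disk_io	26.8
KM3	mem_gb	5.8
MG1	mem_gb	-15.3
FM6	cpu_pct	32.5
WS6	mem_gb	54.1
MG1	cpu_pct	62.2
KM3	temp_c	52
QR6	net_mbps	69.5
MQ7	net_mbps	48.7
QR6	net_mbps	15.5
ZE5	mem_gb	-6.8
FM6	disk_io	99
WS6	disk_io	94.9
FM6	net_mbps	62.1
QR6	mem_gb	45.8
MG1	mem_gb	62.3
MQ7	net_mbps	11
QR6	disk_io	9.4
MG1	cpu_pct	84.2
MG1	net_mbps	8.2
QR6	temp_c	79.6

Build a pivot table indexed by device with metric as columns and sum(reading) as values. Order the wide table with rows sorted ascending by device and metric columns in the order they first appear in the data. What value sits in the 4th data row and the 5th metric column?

With rows sorted ascending by device, row 4 is device=MQ7. metric columns in first-appearance order: cpu_pct, mem_gb, disk_io, net_mbps, temp_c; column 5 is temp_c.
Long rows with device=MQ7, metric=temp_c: -5.8 + 55.9 + 14 = 64.1.

64.1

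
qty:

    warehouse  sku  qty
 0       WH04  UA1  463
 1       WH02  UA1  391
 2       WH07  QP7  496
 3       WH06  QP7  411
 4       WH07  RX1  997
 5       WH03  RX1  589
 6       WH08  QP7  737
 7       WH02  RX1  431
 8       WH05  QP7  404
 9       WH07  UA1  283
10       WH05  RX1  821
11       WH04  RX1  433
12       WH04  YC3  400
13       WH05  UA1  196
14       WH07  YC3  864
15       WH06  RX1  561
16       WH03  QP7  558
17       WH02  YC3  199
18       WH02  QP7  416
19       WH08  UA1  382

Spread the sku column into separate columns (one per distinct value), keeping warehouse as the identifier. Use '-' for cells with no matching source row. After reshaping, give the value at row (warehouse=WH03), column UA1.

-

No long-format row has warehouse=WH03 and sku=UA1, so the cell is -.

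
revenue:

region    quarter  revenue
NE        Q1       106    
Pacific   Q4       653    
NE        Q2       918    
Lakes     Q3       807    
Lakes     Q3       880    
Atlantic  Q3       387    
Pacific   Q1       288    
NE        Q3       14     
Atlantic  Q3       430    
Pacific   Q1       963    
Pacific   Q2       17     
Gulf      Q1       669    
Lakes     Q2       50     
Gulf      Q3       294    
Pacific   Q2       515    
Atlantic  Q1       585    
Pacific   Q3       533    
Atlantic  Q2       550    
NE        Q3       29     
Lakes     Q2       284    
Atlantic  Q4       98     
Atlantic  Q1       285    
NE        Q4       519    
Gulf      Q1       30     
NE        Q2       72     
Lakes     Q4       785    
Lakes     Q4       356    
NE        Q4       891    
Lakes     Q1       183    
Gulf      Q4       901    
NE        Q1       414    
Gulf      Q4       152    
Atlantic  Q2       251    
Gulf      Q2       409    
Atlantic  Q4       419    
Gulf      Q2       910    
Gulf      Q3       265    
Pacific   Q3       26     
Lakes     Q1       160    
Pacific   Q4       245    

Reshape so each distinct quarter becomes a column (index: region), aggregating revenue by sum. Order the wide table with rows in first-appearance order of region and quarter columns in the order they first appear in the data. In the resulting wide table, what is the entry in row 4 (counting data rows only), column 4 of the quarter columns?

817

With rows in first-appearance order of region, row 4 is region=Atlantic. quarter columns in first-appearance order: Q1, Q4, Q2, Q3; column 4 is Q3.
Long rows with region=Atlantic, quarter=Q3: 387 + 430 = 817.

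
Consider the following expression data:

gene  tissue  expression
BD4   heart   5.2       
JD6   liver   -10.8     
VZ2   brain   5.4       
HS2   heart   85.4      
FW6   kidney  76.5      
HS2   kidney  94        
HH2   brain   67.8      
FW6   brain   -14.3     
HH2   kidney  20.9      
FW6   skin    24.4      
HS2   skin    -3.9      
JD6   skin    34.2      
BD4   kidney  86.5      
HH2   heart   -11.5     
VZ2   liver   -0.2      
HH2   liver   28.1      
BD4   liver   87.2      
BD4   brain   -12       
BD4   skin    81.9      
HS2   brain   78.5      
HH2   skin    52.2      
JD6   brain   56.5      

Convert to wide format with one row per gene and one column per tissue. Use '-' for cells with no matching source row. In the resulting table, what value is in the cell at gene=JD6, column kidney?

No long-format row has gene=JD6 and tissue=kidney, so the cell is -.

-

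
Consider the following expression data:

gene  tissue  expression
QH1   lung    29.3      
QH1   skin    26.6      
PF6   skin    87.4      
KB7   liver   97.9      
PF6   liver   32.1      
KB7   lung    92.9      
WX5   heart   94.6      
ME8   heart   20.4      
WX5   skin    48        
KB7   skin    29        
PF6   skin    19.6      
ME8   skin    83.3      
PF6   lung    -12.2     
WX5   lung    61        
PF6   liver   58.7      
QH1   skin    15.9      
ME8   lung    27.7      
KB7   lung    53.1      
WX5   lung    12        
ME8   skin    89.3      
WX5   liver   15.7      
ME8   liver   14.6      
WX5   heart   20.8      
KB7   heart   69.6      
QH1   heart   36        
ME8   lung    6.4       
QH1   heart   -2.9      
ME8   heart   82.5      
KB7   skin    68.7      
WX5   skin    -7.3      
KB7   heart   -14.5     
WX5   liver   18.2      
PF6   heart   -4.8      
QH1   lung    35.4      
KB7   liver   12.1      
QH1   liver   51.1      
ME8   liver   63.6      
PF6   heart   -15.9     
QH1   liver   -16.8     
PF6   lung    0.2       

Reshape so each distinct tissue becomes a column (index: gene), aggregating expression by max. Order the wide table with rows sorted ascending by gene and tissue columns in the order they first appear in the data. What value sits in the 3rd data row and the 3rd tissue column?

With rows sorted ascending by gene, row 3 is gene=PF6. tissue columns in first-appearance order: lung, skin, liver, heart; column 3 is liver.
Long rows with gene=PF6, tissue=liver: max(32.1, 58.7) = 58.7.

58.7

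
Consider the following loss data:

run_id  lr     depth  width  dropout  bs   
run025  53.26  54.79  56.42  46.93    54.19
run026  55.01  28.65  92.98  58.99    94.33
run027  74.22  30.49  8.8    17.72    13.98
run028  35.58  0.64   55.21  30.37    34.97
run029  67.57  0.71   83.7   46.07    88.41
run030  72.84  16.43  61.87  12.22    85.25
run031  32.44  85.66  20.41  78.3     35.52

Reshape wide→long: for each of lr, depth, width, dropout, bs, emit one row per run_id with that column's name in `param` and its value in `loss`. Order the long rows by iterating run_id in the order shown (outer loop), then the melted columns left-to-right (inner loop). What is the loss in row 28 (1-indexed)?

61.87

35 rows total (7 × 5). Row 28: index ⌊(28-1)/5⌋ = 5 into run_id → run030; (28-1) mod 5 = 2 into the melted columns → width.
So row 28 is (run030, width, 61.87); loss = 61.87.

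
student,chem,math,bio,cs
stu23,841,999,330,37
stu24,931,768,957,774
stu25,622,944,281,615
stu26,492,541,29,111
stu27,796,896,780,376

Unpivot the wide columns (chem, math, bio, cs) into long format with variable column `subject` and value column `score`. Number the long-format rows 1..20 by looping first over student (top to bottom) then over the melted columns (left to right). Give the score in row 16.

111

20 rows total (5 × 4). Row 16: index ⌊(16-1)/4⌋ = 3 into student → stu26; (16-1) mod 4 = 3 into the melted columns → cs.
So row 16 is (stu26, cs, 111); score = 111.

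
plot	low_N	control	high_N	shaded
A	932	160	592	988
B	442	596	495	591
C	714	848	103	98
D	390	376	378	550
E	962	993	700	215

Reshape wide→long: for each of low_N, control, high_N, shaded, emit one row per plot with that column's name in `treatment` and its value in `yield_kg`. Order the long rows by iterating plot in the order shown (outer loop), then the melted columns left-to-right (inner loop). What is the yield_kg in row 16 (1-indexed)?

550

20 rows total (5 × 4). Row 16: index ⌊(16-1)/4⌋ = 3 into plot → D; (16-1) mod 4 = 3 into the melted columns → shaded.
So row 16 is (D, shaded, 550); yield_kg = 550.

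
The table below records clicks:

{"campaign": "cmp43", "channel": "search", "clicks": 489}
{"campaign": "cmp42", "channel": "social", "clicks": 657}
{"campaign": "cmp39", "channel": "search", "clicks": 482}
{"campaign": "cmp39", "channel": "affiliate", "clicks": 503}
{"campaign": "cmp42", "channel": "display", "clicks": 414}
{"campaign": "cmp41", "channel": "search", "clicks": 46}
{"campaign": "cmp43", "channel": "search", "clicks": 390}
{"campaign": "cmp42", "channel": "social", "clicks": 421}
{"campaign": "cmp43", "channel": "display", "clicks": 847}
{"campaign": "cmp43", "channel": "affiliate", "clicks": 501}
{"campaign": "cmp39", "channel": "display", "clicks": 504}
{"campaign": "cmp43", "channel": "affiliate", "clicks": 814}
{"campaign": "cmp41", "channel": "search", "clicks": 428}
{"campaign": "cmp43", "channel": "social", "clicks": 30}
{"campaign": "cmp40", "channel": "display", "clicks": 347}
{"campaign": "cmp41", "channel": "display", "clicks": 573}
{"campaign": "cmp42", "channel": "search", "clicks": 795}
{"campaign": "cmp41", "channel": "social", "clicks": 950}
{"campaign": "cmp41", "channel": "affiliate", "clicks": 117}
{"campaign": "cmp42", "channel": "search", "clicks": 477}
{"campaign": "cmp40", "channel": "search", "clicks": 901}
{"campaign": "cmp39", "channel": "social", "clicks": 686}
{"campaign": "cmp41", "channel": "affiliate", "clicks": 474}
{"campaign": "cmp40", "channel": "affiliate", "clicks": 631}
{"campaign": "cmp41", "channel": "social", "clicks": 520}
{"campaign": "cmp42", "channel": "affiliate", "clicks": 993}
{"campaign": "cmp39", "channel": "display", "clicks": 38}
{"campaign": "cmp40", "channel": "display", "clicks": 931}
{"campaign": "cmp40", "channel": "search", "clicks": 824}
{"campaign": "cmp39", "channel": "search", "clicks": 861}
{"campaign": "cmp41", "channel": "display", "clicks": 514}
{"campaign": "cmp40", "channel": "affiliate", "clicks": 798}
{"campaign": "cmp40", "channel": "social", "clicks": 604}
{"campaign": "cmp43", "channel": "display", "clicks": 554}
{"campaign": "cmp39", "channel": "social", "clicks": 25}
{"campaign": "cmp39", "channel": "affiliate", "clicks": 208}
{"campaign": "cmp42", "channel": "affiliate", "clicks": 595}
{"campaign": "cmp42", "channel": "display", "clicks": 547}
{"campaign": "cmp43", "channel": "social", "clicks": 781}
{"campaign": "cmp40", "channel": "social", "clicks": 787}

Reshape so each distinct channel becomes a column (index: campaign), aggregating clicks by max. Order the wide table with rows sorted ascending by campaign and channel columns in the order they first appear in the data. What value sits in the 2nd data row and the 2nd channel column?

787

With rows sorted ascending by campaign, row 2 is campaign=cmp40. channel columns in first-appearance order: search, social, affiliate, display; column 2 is social.
Long rows with campaign=cmp40, channel=social: max(604, 787) = 787.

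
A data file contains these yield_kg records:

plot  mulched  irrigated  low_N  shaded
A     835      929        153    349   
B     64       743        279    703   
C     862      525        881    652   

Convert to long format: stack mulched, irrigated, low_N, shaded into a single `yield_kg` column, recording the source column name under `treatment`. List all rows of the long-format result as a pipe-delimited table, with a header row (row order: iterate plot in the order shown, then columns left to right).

Each (plot, column) pair becomes one row: 3 × 4 = 12 rows.
For example, (A, mulched) → yield_kg=835.

| plot | treatment | yield_kg |
| A | mulched | 835 |
| A | irrigated | 929 |
| A | low_N | 153 |
| A | shaded | 349 |
| B | mulched | 64 |
| B | irrigated | 743 |
| B | low_N | 279 |
| B | shaded | 703 |
| C | mulched | 862 |
| C | irrigated | 525 |
| C | low_N | 881 |
| C | shaded | 652 |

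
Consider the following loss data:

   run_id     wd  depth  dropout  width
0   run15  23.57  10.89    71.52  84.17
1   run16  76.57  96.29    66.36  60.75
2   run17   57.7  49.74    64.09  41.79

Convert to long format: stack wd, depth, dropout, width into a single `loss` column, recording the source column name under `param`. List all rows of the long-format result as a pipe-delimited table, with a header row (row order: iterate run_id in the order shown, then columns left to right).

| run_id | param | loss |
| run15 | wd | 23.57 |
| run15 | depth | 10.89 |
| run15 | dropout | 71.52 |
| run15 | width | 84.17 |
| run16 | wd | 76.57 |
| run16 | depth | 96.29 |
| run16 | dropout | 66.36 |
| run16 | width | 60.75 |
| run17 | wd | 57.7 |
| run17 | depth | 49.74 |
| run17 | dropout | 64.09 |
| run17 | width | 41.79 |

Each (run_id, column) pair becomes one row: 3 × 4 = 12 rows.
For example, (run15, wd) → loss=23.57.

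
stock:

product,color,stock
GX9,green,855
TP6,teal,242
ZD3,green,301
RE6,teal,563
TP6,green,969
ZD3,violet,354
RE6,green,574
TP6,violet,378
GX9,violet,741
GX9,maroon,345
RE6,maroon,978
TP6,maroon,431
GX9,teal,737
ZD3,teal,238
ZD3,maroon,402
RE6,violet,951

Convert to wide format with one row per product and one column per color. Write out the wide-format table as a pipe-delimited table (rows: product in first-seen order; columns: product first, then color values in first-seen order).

Columns: product plus the 4 distinct color values (green, teal, violet, maroon).
For example, row GX9 column green takes stock=855 from the long row (GX9, green).

| product | green | teal | violet | maroon |
| GX9 | 855 | 737 | 741 | 345 |
| TP6 | 969 | 242 | 378 | 431 |
| ZD3 | 301 | 238 | 354 | 402 |
| RE6 | 574 | 563 | 951 | 978 |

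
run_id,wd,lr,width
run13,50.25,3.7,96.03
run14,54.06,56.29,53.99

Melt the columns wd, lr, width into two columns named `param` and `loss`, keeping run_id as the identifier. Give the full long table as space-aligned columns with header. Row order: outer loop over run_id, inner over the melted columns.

Each (run_id, column) pair becomes one row: 2 × 3 = 6 rows.
For example, (run13, wd) → loss=50.25.

run_id  param  loss 
run13   wd     50.25
run13   lr     3.7  
run13   width  96.03
run14   wd     54.06
run14   lr     56.29
run14   width  53.99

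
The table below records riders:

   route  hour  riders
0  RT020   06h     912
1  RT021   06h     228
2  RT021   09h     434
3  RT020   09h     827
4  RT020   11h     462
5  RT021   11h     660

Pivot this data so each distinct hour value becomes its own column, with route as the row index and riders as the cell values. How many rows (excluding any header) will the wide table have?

2 distinct route values → 2 rows.

2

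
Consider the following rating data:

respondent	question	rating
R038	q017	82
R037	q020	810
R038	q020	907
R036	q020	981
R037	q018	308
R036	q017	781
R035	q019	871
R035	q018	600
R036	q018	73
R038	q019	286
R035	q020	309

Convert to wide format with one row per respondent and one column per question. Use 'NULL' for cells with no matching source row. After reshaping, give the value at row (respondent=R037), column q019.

No long-format row has respondent=R037 and question=q019, so the cell is NULL.

NULL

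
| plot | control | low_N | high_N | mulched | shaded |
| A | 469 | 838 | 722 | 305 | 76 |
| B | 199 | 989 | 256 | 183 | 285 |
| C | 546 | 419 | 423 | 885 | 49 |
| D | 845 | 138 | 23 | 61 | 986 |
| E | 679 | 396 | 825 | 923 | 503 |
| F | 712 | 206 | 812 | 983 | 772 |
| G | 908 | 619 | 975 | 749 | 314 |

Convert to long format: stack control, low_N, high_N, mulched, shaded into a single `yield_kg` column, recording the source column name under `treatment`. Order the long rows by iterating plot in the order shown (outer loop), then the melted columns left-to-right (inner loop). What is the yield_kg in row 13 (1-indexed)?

35 rows total (7 × 5). Row 13: index ⌊(13-1)/5⌋ = 2 into plot → C; (13-1) mod 5 = 2 into the melted columns → high_N.
So row 13 is (C, high_N, 423); yield_kg = 423.

423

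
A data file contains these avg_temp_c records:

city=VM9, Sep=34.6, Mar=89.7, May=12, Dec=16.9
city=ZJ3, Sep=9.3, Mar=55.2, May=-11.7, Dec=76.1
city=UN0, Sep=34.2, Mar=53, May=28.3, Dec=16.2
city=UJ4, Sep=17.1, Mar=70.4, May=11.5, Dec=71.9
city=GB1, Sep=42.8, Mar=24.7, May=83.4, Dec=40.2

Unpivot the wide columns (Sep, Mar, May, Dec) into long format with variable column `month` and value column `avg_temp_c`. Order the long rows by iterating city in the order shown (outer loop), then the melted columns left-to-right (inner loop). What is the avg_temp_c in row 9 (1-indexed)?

20 rows total (5 × 4). Row 9: index ⌊(9-1)/4⌋ = 2 into city → UN0; (9-1) mod 4 = 0 into the melted columns → Sep.
So row 9 is (UN0, Sep, 34.2); avg_temp_c = 34.2.

34.2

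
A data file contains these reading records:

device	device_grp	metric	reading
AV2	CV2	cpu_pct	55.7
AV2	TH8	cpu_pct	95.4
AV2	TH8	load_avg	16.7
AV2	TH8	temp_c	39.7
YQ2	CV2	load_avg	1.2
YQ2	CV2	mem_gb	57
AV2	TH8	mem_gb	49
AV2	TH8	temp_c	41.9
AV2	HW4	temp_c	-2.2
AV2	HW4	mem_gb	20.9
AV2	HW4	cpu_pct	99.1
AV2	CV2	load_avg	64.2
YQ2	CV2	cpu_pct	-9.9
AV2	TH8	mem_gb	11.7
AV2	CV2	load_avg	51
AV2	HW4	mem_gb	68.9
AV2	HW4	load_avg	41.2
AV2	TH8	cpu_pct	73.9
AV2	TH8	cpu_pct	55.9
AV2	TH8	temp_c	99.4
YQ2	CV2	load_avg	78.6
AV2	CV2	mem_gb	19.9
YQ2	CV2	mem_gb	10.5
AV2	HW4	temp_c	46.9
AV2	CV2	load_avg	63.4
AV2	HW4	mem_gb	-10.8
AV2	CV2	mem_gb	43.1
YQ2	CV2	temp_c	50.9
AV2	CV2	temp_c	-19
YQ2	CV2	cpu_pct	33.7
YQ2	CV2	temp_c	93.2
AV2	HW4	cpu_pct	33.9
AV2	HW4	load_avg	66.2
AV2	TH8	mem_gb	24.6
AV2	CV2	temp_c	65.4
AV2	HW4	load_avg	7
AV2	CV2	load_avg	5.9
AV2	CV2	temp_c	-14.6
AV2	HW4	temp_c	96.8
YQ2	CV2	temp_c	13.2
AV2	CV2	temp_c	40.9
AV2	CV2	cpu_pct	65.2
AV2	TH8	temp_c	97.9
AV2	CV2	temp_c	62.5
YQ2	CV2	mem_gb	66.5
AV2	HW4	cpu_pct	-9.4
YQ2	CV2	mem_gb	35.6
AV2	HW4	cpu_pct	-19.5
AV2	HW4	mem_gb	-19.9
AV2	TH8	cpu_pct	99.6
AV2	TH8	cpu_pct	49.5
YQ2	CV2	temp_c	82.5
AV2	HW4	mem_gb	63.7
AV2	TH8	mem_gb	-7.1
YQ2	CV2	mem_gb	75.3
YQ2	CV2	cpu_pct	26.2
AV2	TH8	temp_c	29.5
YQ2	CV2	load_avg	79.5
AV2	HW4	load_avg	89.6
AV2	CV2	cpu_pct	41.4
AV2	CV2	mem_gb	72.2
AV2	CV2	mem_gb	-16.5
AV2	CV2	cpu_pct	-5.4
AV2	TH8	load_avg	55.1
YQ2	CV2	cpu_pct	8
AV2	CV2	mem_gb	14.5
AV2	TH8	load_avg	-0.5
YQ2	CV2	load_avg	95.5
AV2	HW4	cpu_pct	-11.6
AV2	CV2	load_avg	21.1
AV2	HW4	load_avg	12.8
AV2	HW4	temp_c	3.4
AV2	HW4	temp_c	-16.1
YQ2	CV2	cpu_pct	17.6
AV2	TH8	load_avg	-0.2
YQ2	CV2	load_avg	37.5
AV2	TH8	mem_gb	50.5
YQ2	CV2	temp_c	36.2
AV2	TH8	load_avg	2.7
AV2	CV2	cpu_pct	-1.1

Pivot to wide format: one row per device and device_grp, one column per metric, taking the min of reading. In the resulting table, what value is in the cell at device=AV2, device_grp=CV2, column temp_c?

Rows with device=AV2, device_grp=CV2 and metric=temp_c: reading values are -19, 65.4, -14.6, 40.9, 62.5.
min(-19, 65.4, -14.6, 40.9, 62.5) = -19.

-19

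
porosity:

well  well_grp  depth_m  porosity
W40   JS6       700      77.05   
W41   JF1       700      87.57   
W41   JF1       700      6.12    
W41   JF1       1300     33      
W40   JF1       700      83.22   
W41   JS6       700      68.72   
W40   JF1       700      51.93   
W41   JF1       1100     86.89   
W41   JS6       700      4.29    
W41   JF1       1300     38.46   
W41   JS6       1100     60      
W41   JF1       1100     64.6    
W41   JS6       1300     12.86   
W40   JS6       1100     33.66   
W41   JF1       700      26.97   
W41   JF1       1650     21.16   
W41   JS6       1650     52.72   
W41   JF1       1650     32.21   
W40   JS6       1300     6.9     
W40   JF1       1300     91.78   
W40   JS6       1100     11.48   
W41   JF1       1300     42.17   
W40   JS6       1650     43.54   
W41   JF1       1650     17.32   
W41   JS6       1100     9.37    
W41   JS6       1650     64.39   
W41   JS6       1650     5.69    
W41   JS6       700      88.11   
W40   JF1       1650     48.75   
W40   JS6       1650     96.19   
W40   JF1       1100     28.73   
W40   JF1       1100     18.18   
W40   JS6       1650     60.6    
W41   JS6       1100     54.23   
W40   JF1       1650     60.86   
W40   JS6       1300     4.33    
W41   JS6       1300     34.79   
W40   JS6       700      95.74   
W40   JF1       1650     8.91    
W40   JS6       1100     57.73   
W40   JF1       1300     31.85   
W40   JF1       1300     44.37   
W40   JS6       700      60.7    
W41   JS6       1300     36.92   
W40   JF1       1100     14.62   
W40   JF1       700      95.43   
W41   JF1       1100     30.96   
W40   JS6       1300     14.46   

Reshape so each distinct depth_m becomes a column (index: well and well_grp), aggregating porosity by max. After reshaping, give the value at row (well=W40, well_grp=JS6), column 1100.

57.73

Rows with well=W40, well_grp=JS6 and depth_m=1100: porosity values are 33.66, 11.48, 57.73.
max(33.66, 11.48, 57.73) = 57.73.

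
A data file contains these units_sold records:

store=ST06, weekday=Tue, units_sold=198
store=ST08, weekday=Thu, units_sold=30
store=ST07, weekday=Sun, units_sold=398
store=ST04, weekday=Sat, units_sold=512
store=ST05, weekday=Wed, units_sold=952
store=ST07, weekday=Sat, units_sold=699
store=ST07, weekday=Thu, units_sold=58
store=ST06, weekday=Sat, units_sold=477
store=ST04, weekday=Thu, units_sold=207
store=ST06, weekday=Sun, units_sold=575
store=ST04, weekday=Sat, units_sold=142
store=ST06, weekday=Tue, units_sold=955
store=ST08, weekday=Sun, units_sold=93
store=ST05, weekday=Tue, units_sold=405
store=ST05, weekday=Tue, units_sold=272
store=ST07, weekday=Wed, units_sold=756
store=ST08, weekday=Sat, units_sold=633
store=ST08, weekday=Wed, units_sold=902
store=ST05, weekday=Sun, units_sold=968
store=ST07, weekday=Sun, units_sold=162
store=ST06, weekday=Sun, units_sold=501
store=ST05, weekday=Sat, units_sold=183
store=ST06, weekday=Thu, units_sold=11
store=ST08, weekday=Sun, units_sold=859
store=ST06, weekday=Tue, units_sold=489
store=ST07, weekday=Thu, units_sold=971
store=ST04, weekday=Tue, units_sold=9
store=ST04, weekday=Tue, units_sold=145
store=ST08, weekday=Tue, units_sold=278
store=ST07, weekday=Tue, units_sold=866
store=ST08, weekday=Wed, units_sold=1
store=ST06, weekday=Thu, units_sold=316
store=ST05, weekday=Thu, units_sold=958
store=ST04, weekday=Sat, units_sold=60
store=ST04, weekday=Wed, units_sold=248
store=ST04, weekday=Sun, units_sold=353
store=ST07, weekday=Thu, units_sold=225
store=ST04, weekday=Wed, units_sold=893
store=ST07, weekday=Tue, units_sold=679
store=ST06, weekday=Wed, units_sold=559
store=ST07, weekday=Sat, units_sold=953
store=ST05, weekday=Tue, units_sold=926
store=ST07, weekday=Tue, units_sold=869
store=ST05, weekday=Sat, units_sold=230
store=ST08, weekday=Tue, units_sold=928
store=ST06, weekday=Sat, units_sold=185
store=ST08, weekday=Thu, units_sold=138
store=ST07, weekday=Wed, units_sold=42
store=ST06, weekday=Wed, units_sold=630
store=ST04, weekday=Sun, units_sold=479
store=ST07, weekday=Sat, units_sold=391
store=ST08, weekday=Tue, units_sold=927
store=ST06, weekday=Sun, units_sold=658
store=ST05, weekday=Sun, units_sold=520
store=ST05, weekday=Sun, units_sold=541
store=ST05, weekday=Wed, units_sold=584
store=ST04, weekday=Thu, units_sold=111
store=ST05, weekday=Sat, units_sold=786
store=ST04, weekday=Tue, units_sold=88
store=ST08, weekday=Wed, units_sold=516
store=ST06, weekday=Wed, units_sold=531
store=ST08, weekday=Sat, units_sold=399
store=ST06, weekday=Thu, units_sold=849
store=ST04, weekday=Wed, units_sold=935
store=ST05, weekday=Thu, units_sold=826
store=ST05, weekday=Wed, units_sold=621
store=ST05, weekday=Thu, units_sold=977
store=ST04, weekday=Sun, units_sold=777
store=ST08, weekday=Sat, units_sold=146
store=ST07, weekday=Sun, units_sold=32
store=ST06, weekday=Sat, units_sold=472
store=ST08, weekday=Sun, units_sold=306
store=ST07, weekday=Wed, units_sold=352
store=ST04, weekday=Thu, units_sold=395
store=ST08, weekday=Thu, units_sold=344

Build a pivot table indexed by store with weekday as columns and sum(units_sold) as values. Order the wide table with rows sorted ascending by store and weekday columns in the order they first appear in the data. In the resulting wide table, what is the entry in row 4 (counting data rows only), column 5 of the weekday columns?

With rows sorted ascending by store, row 4 is store=ST07. weekday columns in first-appearance order: Tue, Thu, Sun, Sat, Wed; column 5 is Wed.
Long rows with store=ST07, weekday=Wed: 756 + 42 + 352 = 1150.

1150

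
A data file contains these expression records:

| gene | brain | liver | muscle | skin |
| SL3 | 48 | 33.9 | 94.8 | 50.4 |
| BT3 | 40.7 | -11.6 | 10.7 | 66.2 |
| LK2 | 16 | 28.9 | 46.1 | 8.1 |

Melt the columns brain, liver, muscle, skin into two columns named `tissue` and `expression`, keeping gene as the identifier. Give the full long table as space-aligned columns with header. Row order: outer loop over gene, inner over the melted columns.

Each (gene, column) pair becomes one row: 3 × 4 = 12 rows.
For example, (SL3, brain) → expression=48.

gene  tissue  expression
SL3   brain   48        
SL3   liver   33.9      
SL3   muscle  94.8      
SL3   skin    50.4      
BT3   brain   40.7      
BT3   liver   -11.6     
BT3   muscle  10.7      
BT3   skin    66.2      
LK2   brain   16        
LK2   liver   28.9      
LK2   muscle  46.1      
LK2   skin    8.1       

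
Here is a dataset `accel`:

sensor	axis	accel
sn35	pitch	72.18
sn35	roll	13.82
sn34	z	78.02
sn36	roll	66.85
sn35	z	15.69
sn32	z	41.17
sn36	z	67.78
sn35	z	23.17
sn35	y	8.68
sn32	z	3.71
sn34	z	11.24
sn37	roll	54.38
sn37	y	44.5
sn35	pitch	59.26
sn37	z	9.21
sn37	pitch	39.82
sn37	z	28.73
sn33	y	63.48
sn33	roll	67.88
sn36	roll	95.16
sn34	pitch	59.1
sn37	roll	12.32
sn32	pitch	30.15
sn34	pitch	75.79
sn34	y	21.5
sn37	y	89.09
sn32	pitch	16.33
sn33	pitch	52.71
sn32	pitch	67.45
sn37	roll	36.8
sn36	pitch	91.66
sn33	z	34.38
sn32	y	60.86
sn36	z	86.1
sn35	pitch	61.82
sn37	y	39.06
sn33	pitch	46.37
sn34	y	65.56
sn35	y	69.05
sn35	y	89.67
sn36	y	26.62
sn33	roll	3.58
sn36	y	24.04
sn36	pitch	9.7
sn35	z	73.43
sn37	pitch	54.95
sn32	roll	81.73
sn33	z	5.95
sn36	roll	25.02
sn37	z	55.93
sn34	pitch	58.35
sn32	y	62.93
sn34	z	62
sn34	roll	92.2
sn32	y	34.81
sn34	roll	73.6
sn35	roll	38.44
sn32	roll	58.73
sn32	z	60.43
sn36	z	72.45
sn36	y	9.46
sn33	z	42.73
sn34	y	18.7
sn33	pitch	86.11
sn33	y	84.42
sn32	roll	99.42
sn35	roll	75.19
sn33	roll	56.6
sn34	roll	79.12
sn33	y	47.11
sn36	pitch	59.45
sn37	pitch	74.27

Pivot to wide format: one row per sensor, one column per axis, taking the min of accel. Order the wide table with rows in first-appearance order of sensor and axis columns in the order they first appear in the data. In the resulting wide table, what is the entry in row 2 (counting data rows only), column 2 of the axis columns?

73.6

With rows in first-appearance order of sensor, row 2 is sensor=sn34. axis columns in first-appearance order: pitch, roll, z, y; column 2 is roll.
Long rows with sensor=sn34, axis=roll: min(92.2, 73.6, 79.12) = 73.6.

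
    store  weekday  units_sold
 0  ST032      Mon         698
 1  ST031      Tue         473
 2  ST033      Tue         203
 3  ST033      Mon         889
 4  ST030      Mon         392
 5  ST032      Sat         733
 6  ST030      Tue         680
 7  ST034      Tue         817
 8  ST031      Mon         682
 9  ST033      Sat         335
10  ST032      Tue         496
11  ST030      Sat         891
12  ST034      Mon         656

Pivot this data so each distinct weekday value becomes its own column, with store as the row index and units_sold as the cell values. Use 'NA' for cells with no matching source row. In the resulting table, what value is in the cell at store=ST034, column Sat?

NA

No long-format row has store=ST034 and weekday=Sat, so the cell is NA.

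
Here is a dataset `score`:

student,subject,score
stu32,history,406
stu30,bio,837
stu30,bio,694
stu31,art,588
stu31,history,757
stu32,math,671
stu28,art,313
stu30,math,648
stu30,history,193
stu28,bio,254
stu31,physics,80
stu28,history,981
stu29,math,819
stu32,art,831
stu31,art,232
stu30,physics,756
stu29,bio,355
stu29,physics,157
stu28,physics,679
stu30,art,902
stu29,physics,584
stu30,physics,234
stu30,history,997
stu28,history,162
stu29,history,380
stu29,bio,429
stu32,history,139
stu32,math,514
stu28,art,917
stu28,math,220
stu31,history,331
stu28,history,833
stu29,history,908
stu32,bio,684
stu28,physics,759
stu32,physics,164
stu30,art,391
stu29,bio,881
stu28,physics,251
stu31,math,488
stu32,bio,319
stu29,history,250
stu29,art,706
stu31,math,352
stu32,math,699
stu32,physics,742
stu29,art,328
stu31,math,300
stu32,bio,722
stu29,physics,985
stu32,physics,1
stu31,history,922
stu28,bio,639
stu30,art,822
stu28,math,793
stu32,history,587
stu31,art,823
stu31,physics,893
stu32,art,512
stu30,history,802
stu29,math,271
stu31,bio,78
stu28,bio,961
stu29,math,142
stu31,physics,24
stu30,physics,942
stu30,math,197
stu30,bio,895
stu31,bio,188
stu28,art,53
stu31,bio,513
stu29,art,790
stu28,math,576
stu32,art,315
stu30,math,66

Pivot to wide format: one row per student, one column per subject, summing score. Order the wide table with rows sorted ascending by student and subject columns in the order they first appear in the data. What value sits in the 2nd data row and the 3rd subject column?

With rows sorted ascending by student, row 2 is student=stu29. subject columns in first-appearance order: history, bio, art, math, physics; column 3 is art.
Long rows with student=stu29, subject=art: 706 + 328 + 790 = 1824.

1824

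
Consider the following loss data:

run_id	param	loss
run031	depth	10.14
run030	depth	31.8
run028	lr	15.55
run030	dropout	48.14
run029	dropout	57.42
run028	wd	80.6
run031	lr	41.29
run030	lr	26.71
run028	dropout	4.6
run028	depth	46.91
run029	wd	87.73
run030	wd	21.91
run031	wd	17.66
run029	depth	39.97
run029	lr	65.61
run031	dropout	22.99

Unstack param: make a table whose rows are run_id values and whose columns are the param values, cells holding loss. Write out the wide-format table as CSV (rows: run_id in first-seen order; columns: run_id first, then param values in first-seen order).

run_id,depth,lr,dropout,wd
run031,10.14,41.29,22.99,17.66
run030,31.8,26.71,48.14,21.91
run028,46.91,15.55,4.6,80.6
run029,39.97,65.61,57.42,87.73

Columns: run_id plus the 4 distinct param values (depth, lr, dropout, wd).
For example, row run031 column depth takes loss=10.14 from the long row (run031, depth).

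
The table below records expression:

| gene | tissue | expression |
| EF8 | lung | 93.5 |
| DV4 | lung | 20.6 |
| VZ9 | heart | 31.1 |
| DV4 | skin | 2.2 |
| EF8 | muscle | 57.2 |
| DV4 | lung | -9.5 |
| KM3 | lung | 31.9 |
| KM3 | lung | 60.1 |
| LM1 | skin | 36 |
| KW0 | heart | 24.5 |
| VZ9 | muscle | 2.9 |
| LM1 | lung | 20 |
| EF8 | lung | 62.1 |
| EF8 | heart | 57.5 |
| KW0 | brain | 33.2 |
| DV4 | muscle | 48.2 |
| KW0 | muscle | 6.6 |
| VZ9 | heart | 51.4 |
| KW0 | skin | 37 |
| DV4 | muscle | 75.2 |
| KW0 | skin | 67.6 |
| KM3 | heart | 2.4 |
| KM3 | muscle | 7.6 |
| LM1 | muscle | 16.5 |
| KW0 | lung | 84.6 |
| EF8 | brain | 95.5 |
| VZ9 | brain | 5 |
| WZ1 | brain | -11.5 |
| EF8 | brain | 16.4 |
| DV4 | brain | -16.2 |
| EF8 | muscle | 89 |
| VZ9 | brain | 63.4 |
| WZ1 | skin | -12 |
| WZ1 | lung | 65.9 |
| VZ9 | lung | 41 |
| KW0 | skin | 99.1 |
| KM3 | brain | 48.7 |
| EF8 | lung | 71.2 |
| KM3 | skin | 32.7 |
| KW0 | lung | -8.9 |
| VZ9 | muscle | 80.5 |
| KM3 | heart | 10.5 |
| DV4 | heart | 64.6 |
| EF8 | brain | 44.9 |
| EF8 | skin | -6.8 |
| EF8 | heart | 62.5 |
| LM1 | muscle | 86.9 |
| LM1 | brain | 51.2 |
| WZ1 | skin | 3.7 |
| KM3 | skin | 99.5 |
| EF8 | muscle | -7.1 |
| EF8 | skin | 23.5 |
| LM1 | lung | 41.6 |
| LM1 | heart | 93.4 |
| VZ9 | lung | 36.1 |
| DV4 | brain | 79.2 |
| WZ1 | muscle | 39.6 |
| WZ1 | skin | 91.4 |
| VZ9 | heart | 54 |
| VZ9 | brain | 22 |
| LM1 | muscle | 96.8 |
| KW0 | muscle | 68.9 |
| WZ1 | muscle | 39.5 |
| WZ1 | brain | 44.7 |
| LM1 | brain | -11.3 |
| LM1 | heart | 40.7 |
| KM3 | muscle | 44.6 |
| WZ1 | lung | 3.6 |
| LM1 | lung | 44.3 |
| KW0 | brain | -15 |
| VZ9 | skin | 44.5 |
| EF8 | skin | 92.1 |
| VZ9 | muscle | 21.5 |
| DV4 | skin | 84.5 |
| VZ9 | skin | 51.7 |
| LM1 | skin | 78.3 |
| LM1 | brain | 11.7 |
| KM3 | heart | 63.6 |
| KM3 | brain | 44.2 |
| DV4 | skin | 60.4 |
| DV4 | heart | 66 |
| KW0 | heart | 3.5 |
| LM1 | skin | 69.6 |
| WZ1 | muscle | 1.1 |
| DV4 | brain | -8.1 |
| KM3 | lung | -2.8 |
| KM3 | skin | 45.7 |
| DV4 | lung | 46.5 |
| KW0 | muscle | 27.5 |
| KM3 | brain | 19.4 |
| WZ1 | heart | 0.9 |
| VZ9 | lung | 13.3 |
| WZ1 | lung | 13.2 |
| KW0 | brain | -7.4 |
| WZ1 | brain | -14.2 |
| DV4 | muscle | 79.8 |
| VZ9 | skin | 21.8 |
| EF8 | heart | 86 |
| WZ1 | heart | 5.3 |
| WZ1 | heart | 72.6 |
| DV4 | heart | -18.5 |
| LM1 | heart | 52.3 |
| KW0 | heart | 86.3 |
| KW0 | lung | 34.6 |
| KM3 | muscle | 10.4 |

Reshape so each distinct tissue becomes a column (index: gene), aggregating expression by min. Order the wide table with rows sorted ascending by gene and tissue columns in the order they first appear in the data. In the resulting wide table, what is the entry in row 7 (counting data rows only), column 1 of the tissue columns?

With rows sorted ascending by gene, row 7 is gene=WZ1. tissue columns in first-appearance order: lung, heart, skin, muscle, brain; column 1 is lung.
Long rows with gene=WZ1, tissue=lung: min(65.9, 3.6, 13.2) = 3.6.

3.6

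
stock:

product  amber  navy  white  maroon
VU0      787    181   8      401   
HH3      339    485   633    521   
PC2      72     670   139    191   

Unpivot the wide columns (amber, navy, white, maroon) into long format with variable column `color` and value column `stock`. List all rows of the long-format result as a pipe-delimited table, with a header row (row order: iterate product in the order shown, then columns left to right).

| product | color | stock |
| VU0 | amber | 787 |
| VU0 | navy | 181 |
| VU0 | white | 8 |
| VU0 | maroon | 401 |
| HH3 | amber | 339 |
| HH3 | navy | 485 |
| HH3 | white | 633 |
| HH3 | maroon | 521 |
| PC2 | amber | 72 |
| PC2 | navy | 670 |
| PC2 | white | 139 |
| PC2 | maroon | 191 |

Each (product, column) pair becomes one row: 3 × 4 = 12 rows.
For example, (VU0, amber) → stock=787.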